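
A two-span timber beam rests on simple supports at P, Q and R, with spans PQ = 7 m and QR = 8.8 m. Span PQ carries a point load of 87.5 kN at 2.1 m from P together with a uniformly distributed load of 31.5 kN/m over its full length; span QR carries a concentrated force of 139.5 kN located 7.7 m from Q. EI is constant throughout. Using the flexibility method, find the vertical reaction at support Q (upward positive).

Insert a hinge at Q; M_Q is the redundant, and each span becomes simply supported.
Rotations at Q on the released spans (each span's end-slope, ×1/EI):
  span PQ: point load 87.5 at a = 2.1: Pab(L + a)/(6LEI) = 195.1/EI
  span PQ: UDL 31.5: wL³/(24EI) = 450.2/EI
  span QR: point load 139.5 at a = 7.7: Pab(L + b)/(6LEI) = 221.5/EI
  relative rotation θ_0 = (645.3 + 221.5)/EI = 866.8/EI
A unit hogging moment at Q produces rotation L₁/(3EI) + L₂/(3EI) = 5.267/EI.
Slope continuity at Q: θ_0 = M_Q·5.267/EI, so M_Q = 866.8/5.267 = 164.6 kN·m (hogging).
Span PQ, ΣM about P with M_Q applied at Q: R_Q^{PQ}·7 = 955.5 + 164.6, so R_Q^{PQ} = 160 kN and R_P = 308 − 160 = 148 kN.
Span QR, ΣM about R: R_Q^{QR}·8.8 = 153.4 + 164.6, so R_Q^{QR} = 36.14 kN and R_R = 139.5 − 36.14 = 103.4 kN.
R_Q = 160 + 36.14 = 196.2 kN.

R_Q = 196.2 kN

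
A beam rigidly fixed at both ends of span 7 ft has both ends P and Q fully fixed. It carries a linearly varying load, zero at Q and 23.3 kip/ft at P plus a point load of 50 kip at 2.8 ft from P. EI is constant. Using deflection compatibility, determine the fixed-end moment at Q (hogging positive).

Release both end moments; the primary structure is a simply-supported span PQ with redundants M_P and M_Q.
Simple-span end rotations at P and Q under the given loads:
  at P: triangular load, peak 23.3: w₀L³/(45EI) = 177.6/EI
  at Q: triangular load, peak 23.3: 7w₀L³/(360EI) = 155.4/EI
  at P: point load 50 at a = 2.8: Pab(L + b)/(6LEI) = 156.8/EI
  at Q: point load 50 at a = 2.8: Pab(L + a)/(6LEI) = 137.2/EI
  θ_P0 = 334.4/EI,  θ_Q0 = 292.6/EI
Flexibility coefficients: a unit moment at one end gives L/(3EI) there and L/(6EI) at the far end, so f₁₁ = f₂₂ = 2.333/EI and f₁₂ = f₂₁ = 1.167/EI.
Compatibility — zero rotation at each built-in end:
  2.333 M_P + 1.167 M_Q = 334.4
  1.167 M_P + 2.333 M_Q = 292.6
Solving the pair gives M_P = 107.5 kip·ft and M_Q = 71.66 kip·ft (hogging).

M_Q = 71.66 kip·ft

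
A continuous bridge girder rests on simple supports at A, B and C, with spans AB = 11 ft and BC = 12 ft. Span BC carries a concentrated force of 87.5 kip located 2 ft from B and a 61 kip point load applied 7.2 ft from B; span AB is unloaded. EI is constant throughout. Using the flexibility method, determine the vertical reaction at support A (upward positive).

Insert a hinge at B; M_B is the redundant, and each span becomes simply supported.
End slopes at the hinge B, treating each span as simply supported:
  span BC: point load 87.5 at a = 2: Pab(L + b)/(6LEI) = 534.7/EI
  span BC: point load 61 at a = 7.2: Pab(L + b)/(6LEI) = 491.9/EI
  relative rotation θ_0 = (0 + 1027)/EI = 1027/EI
A unit hogging moment at B produces rotation L₁/(3EI) + L₂/(3EI) = 7.667/EI.
Slope continuity at B: θ_0 = M_B·7.667/EI, so M_B = 1027/7.667 = 133.9 kip·ft (hogging).
Span AB, ΣM about A with M_B applied at B: R_B^{AB}·11 = 0 + 133.9, so R_B^{AB} = 12.17 kip and R_A = 0 − 12.17 = -12.17 kip.

R_A = -12.17 kip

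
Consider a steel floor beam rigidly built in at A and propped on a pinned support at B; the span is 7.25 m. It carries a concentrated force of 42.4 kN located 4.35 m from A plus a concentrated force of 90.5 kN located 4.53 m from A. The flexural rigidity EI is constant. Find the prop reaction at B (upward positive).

R_B = 60.28 kN

Remove the prop at B; the released (primary) structure is a cantilever built in at A.
Downward deflection at the released point B due to the loads:
  point load 42.4 at a = 4.35: Pa²(3L − a)/(6EI) = 2327/EI
  point load 90.5 at a = 4.53: Pa²(3L − a)/(6EI) = 5330/EI
  δ_0 = 7657/EI
Tip deflection under a unit load at B: L³/(3EI) = 127/EI.
Compatibility at B: δ_0 − R_B·δ_{BB} = 0, so R_B = 7657/127 = 60.28 kN.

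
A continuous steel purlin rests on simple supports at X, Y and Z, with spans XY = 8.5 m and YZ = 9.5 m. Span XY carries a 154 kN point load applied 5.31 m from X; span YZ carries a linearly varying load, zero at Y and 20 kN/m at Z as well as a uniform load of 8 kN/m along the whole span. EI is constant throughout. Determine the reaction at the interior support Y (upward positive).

Release continuity at Y by inserting a hinge; the redundant is the internal moment M_Y. The primary structure is two simply-supported spans XY and YZ.
Discontinuity in slope at Y on the released structure — sum the simple-span end rotations:
  span XY: point load 154 at a = 5.31: Pab(L + a)/(6LEI) = 706.4/EI
  span YZ: triangular load, peak 20: 7w₀L³/(360EI) = 333.4/EI
  span YZ: UDL 8: wL³/(24EI) = 285.8/EI
  relative rotation θ_0 = (706.4 + 619.2)/EI = 1326/EI
A unit hogging moment at Y produces rotation L₁/(3EI) + L₂/(3EI) = 6/EI.
Slope continuity at Y: θ_0 = M_Y·6/EI, so M_Y = 1326/6 = 220.9 kN·m (hogging).
Span XY, ΣM about X with M_Y applied at Y: R_Y^{XY}·8.5 = 817.7 + 220.9, so R_Y^{XY} = 122.2 kN and R_X = 154 − 122.2 = 31.8 kN.
Span YZ, ΣM about Z: R_Y^{YZ}·9.5 = 661.8 + 220.9, so R_Y^{YZ} = 92.92 kN and R_Z = 171 − 92.92 = 78.08 kN.
R_Y = 122.2 + 92.92 = 215.1 kN.

R_Y = 215.1 kN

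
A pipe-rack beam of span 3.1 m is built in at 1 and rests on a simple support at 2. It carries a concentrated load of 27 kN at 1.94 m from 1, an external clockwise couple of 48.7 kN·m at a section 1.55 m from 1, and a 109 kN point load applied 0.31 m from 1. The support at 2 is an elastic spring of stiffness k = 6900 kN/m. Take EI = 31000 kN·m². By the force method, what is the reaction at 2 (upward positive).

Choose R_2 as the redundant. The primary structure is the cantilever fixed at 1.
Primary-structure tip deflection at 2 by superposition:
  point load 27 at a = 1.94: Pa²(3L − a)/(6EI) = 124.7/EI
  clockwise couple 48.7 at a = 1.55: M₀a(2L − a)/(2EI) = 175.5/EI
  point load 109 at a = 0.31: Pa²(3L − a)/(6EI) = 15.69/EI
  δ_0 = 315.8/EI
Flexibility coefficient — unit upward force at 2: δ_{22} = L³/(3EI) = 9.93/EI.
With EI = 31000 kN·m²: δ_0 = 0.010189 m and δ_{22} = 0.00032 m/kN.
Compatibility — the spring shortens by R_2/k under the reaction it provides: δ_0 − R_2·δ_{22} = R_2/k. With 1/k = 0.000145 m/kN, R_2 = δ_0 / (δ_{22} + 1/k) = 0.010189 / (0.00032 + 0.000145) = 21.9 kN.

R_2 = 21.9 kN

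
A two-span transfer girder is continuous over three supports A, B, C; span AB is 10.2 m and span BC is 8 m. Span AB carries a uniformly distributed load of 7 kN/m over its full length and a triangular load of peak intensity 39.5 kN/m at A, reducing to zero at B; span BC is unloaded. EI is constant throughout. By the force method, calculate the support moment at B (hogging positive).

M_B = 185.4 kN·m

Take M_B as the redundant. Released structure: two simple spans AB and BC with a hinge at B.
End slopes at the hinge B, treating each span as simply supported:
  span AB: UDL 7: wL³/(24EI) = 309.5/EI
  span AB: triangular load, peak 39.5: 7w₀L³/(360EI) = 815.1/EI
  relative rotation θ_0 = (1125 + 0)/EI = 1125/EI
A unit hogging moment at B produces rotation L₁/(3EI) + L₂/(3EI) = 6.067/EI.
Compatibility: M_B·(L₁+L₂)/(3EI) = θ_0, giving M_B = 185.4 kN·m (hogging).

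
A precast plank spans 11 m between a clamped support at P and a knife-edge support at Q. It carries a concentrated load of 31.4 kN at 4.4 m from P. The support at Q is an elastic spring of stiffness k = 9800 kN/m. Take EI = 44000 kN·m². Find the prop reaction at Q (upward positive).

Remove the prop at Q; the released (primary) structure is a cantilever built in at P.
Downward deflection at the released point Q due to the loads:
  point load 31.4 at a = 4.4: Pa²(3L − a)/(6EI) = 2898/EI
Tip deflection under a unit load at Q: L³/(3EI) = 443.7/EI.
With EI = 44000 kN·m²: δ_0 = 0.065856 m and δ_{QQ} = 0.010083 m/kN.
Compatibility — the spring shortens by R_Q/k under the reaction it provides: δ_0 − R_Q·δ_{QQ} = R_Q/k. With 1/k = 0.000102 m/kN, R_Q = δ_0 / (δ_{QQ} + 1/k) = 0.065856 / (0.010083 + 0.000102) = 6.466 kN.

R_Q = 6.466 kN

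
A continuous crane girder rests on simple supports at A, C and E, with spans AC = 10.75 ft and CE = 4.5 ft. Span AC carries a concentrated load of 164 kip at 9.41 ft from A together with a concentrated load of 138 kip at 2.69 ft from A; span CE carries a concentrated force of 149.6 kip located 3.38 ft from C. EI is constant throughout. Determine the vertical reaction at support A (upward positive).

Insert a hinge at C; M_C is the redundant, and each span becomes simply supported.
Discontinuity in slope at C on the released structure — sum the simple-span end rotations:
  span AC: point load 164 at a = 9.41: Pab(L + a)/(6LEI) = 646.4/EI
  span AC: point load 138 at a = 2.69: Pab(L + a)/(6LEI) = 623.5/EI
  span CE: point load 149.6 at a = 3.38: Pab(L + b)/(6LEI) = 117.9/EI
  relative rotation θ_0 = (1270 + 117.9)/EI = 1388/EI
A unit hogging moment at C produces rotation L₁/(3EI) + L₂/(3EI) = 5.083/EI.
Slope continuity at C: θ_0 = M_C·5.083/EI, so M_C = 1388/5.083 = 273 kip·ft (hogging).
Span AC, ΣM about A with M_C applied at C: R_C^{AC}·10.75 = 1914 + 273, so R_C^{AC} = 203.5 kip and R_A = 302 − 203.5 = 98.52 kip.

R_A = 98.52 kip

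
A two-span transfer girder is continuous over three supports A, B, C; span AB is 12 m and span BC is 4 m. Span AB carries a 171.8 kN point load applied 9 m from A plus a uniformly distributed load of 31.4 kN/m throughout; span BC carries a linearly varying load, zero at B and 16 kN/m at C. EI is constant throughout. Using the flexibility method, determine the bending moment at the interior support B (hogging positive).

M_B = 681.3 kN·m

Insert a hinge at B; M_B is the redundant, and each span becomes simply supported.
Rotations at B on the released spans (each span's end-slope, ×1/EI):
  span AB: point load 171.8 at a = 9: Pab(L + a)/(6LEI) = 1353/EI
  span AB: UDL 31.4: wL³/(24EI) = 2261/EI
  span BC: triangular load, peak 16: 7w₀L³/(360EI) = 19.91/EI
  relative rotation θ_0 = (3614 + 19.91)/EI = 3634/EI
A unit hogging moment at B produces rotation L₁/(3EI) + L₂/(3EI) = 5.333/EI.
Compatibility: M_B·(L₁+L₂)/(3EI) = θ_0, giving M_B = 681.3 kN·m (hogging).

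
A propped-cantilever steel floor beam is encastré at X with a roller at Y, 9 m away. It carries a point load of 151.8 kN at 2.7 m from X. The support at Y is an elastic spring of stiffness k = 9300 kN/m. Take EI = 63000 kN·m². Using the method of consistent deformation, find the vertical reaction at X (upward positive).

Release the roller at Y. Primary structure: cantilever fixed at X.
Deflection at Y on the released cantilever, summing each load's contribution:
  point load 151.8 at a = 2.7: Pa²(3L − a)/(6EI) = 4482/EI
Flexibility coefficient — unit upward force at Y: δ_{YY} = L³/(3EI) = 243/EI.
With EI = 63000 kN·m²: δ_0 = 0.07114 m and δ_{YY} = 0.003857 m/kN.
Compatibility — the spring shortens by R_Y/k under the reaction it provides: δ_0 − R_Y·δ_{YY} = R_Y/k. With 1/k = 0.000108 m/kN, R_Y = δ_0 / (δ_{YY} + 1/k) = 0.07114 / (0.003857 + 0.000108) = 17.94 kN.
Vertical equilibrium: R_X = ΣP − R_Y = 151.8 − 17.94 = 133.9 kN.

R_X = 133.9 kN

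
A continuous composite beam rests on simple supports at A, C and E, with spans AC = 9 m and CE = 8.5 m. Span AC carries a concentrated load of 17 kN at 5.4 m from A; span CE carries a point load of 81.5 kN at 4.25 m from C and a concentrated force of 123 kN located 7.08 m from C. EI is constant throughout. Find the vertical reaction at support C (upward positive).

Release continuity at C by inserting a hinge; the redundant is the internal moment M_C. The primary structure is two simply-supported spans AC and CE.
Rotations at C on the released spans (each span's end-slope, ×1/EI):
  span AC: point load 17 at a = 5.4: Pab(L + a)/(6LEI) = 88.13/EI
  span CE: point load 81.5 at a = 4.25: Pab(L + b)/(6LEI) = 368/EI
  span CE: point load 123 at a = 7.08: Pab(L + b)/(6LEI) = 240.5/EI
  relative rotation θ_0 = (88.13 + 608.6)/EI = 696.7/EI
A unit hogging moment at C produces rotation L₁/(3EI) + L₂/(3EI) = 5.833/EI.
Slope continuity at C: θ_0 = M_C·5.833/EI, so M_C = 696.7/5.833 = 119.4 kN·m (hogging).
Span AC, ΣM about A with M_C applied at C: R_C^{AC}·9 = 91.8 + 119.4, so R_C^{AC} = 23.47 kN and R_A = 17 − 23.47 = -6.47 kN.
Span CE, ΣM about E: R_C^{CE}·8.5 = 521 + 119.4, so R_C^{CE} = 75.35 kN and R_E = 204.5 − 75.35 = 129.2 kN.
R_C = 23.47 + 75.35 = 98.82 kN.

R_C = 98.82 kN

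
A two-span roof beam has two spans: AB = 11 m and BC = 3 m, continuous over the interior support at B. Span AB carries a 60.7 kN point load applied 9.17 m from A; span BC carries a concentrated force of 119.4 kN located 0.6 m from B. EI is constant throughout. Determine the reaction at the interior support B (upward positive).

Take M_B as the redundant. Released structure: two simple spans AB and BC with a hinge at B.
Rotations at B on the released spans (each span's end-slope, ×1/EI):
  span AB: point load 60.7 at a = 9.17: Pab(L + a)/(6LEI) = 311.3/EI
  span BC: point load 119.4 at a = 0.6: Pab(L + b)/(6LEI) = 51.58/EI
  relative rotation θ_0 = (311.3 + 51.58)/EI = 362.9/EI
A unit hogging moment at B produces rotation L₁/(3EI) + L₂/(3EI) = 4.667/EI.
Slope continuity at B: θ_0 = M_B·4.667/EI, so M_B = 362.9/4.667 = 77.76 kN·m (hogging).
Span AB, ΣM about A with M_B applied at B: R_B^{AB}·11 = 556.6 + 77.76, so R_B^{AB} = 57.67 kN and R_A = 60.7 − 57.67 = 3.029 kN.
Span BC, ΣM about C: R_B^{BC}·3 = 286.6 + 77.76, so R_B^{BC} = 121.4 kN and R_C = 119.4 − 121.4 = -2.04 kN.
R_B = 57.67 + 121.4 = 179.1 kN.

R_B = 179.1 kN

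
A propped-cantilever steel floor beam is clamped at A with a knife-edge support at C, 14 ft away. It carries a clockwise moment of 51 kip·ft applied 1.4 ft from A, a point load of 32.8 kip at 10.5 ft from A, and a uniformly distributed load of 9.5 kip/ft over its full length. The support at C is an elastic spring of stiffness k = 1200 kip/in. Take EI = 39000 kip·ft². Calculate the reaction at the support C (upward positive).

R_C = 71.46 kip

Release the roller at C. Primary structure: cantilever fixed at A.
Free-end deflection of the primary structure under the applied loading (downward +):
  clockwise couple 51 at a = 1.4: M₀a(2L − a)/(2EI) = 949.6/EI
  point load 32.8 at a = 10.5: Pa²(3L − a)/(6EI) = 18985/EI
  UDL 9.5: wL⁴/(8EI) = 45619/EI
  δ_0 = 65554/EI
Flexibility coefficient — unit upward force at C: δ_{CC} = L³/(3EI) = 914.7/EI.
With EI = 39000 kip·ft²: δ_0 = 1.6809 ft and δ_{CC} = 0.023453 ft/kip.
Compatibility — the spring shortens by R_C/k under the reaction it provides: δ_0 − R_C·δ_{CC} = R_C/k. With 1/k = 1/(1200×12) ft/kip = 0.000069 ft/kip, R_C = δ_0 / (δ_{CC} + 1/k) = 1.6809 / (0.023453 + 0.000069) = 71.46 kip.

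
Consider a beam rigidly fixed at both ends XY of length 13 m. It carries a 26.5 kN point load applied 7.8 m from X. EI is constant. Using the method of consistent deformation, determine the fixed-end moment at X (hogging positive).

Release both end moments; the primary structure is a simply-supported span XY with redundants M_X and M_Y.
On the primary (simply-supported) span, the end slopes from the loading are:
  at X: point load 26.5 at a = 7.8: Pab(L + b)/(6LEI) = 250.8/EI
  at Y: point load 26.5 at a = 7.8: Pab(L + a)/(6LEI) = 286.6/EI
  θ_X0 = 250.8/EI,  θ_Y0 = 286.6/EI
Flexibility coefficients: a unit moment at one end gives L/(3EI) there and L/(6EI) at the far end, so f₁₁ = f₂₂ = 4.333/EI and f₁₂ = f₂₁ = 2.167/EI.
Compatibility — zero rotation at each built-in end:
  4.333 M_X + 2.167 M_Y = 250.8
  2.167 M_X + 4.333 M_Y = 286.6
Solving the pair gives M_X = 33.07 kN·m and M_Y = 49.61 kN·m (hogging).

M_X = 33.07 kN·m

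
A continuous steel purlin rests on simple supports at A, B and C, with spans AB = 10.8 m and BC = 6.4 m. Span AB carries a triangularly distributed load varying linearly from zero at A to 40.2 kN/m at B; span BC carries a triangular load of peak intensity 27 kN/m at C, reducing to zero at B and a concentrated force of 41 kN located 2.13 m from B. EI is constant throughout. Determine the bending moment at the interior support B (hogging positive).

Release continuity at B by inserting a hinge; the redundant is the internal moment M_B. The primary structure is two simply-supported spans AB and BC.
Rotations at B on the released spans (each span's end-slope, ×1/EI):
  span AB: triangular load, peak 40.2: w₀L³/(45EI) = 1125/EI
  span BC: triangular load, peak 27: 7w₀L³/(360EI) = 137.6/EI
  span BC: point load 41 at a = 2.13: Pab(L + b)/(6LEI) = 103.6/EI
  relative rotation θ_0 = (1125 + 241.2)/EI = 1367/EI
A unit hogging moment at B produces rotation L₁/(3EI) + L₂/(3EI) = 5.733/EI.
Compatibility: M_B·(L₁+L₂)/(3EI) = θ_0, giving M_B = 238.4 kN·m (hogging).

M_B = 238.4 kN·m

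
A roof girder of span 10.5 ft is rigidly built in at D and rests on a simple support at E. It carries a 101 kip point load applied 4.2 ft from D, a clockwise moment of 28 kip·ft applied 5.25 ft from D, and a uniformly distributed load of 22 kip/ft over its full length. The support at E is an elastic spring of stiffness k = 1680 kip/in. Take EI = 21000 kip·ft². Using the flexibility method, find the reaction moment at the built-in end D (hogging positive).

M_D = 506.4 kip·ft

Release the roller at E. Primary structure: cantilever fixed at D.
Free-end deflection of the primary structure under the applied loading (downward +):
  point load 101 at a = 4.2: Pa²(3L − a)/(6EI) = 8106/EI
  clockwise couple 28 at a = 5.25: M₀a(2L − a)/(2EI) = 1158/EI
  UDL 22: wL⁴/(8EI) = 33426/EI
  δ_0 = 42691/EI
Flexibility coefficient — unit upward force at E: δ_{EE} = L³/(3EI) = 385.9/EI.
With EI = 21000 kip·ft²: δ_0 = 2.0329 ft and δ_{EE} = 0.018375 ft/kip.
Compatibility — the spring shortens by R_E/k under the reaction it provides: δ_0 − R_E·δ_{EE} = R_E/k. With 1/k = 1/(1680×12) ft/kip = 0.00005 ft/kip, R_E = δ_0 / (δ_{EE} + 1/k) = 2.0329 / (0.018375 + 0.00005) = 110.3 kip.
Moment equilibrium about D: M_D = Σ(load moments about D) − R_E·L = 1665 − 110.3×10.5 = 506.4 kip·ft.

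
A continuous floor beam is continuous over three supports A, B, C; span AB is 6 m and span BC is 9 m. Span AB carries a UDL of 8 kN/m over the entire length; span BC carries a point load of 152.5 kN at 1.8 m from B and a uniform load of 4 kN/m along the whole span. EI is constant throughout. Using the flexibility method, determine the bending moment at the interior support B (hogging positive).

Release continuity at B by inserting a hinge; the redundant is the internal moment M_B. The primary structure is two simply-supported spans AB and BC.
Rotations at B on the released spans (each span's end-slope, ×1/EI):
  span AB: UDL 8: wL³/(24EI) = 72/EI
  span BC: point load 152.5 at a = 1.8: Pab(L + b)/(6LEI) = 592.9/EI
  span BC: UDL 4: wL³/(24EI) = 121.5/EI
  relative rotation θ_0 = (72 + 714.4)/EI = 786.4/EI
A unit hogging moment at B produces rotation L₁/(3EI) + L₂/(3EI) = 5/EI.
Slope continuity at B: θ_0 = M_B·5/EI, so M_B = 786.4/5 = 157.3 kN·m (hogging).

M_B = 157.3 kN·m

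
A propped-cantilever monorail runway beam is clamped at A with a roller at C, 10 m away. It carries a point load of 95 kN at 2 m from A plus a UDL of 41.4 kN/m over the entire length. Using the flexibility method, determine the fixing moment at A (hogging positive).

M_A = 654.3 kN·m

Take the reaction at C as the redundant and release it; the primary structure is a cantilever fixed at A.
Downward deflection at the released point C due to the loads:
  point load 95 at a = 2: Pa²(3L − a)/(6EI) = 1773/EI
  UDL 41.4: wL⁴/(8EI) = 51750/EI
  δ_0 = 53523/EI
Flexibility coefficient — unit upward force at C: δ_{CC} = L³/(3EI) = 333.3/EI.
The prop prevents deflection at C: R_C = δ_0/δ_{CC} = 53523/333.3 = 160.6 kN.
Moment equilibrium about A: M_A = Σ(load moments about A) − R_C·L = 2260 − 160.6×10 = 654.3 kN·m.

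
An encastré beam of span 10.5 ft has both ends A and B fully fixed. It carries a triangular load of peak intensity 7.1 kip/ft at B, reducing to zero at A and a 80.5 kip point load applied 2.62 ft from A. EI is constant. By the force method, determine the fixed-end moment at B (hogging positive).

M_B = 78.63 kip·ft

Take the two fixed-end moments M_A, M_B as redundants; the released structure is the simple span AB.
End rotations of the released simple span under the applied load (×1/EI):
  at A: triangular load, peak 7.1: 7w₀L³/(360EI) = 159.8/EI
  at B: triangular load, peak 7.1: w₀L³/(45EI) = 182.6/EI
  at A: point load 80.5 at a = 2.62: Pab(L + b)/(6LEI) = 484.9/EI
  at B: point load 80.5 at a = 2.62: Pab(L + a)/(6LEI) = 346.1/EI
  θ_A0 = 644.7/EI,  θ_B0 = 528.8/EI
Flexibility coefficients: a unit moment at one end gives L/(3EI) there and L/(6EI) at the far end, so f₁₁ = f₂₂ = 3.5/EI and f₁₂ = f₂₁ = 1.75/EI.
Compatibility — zero rotation at each built-in end:
  3.5 M_A + 1.75 M_B = 644.7
  1.75 M_A + 3.5 M_B = 528.8
Solving the pair gives M_A = 144.9 kip·ft and M_B = 78.63 kip·ft (hogging).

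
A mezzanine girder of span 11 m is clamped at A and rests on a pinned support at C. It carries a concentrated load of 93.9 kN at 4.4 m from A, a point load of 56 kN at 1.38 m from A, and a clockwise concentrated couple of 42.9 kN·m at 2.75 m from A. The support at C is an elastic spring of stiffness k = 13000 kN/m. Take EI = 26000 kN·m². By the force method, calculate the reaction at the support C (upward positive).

R_C = 23.25 kN

Choose R_C as the redundant. The primary structure is the cantilever fixed at A.
Primary-structure tip deflection at C by superposition:
  point load 93.9 at a = 4.4: Pa²(3L − a)/(6EI) = 8665/EI
  point load 56 at a = 1.38: Pa²(3L − a)/(6EI) = 562/EI
  clockwise couple 42.9 at a = 2.75: M₀a(2L − a)/(2EI) = 1136/EI
  δ_0 = 10363/EI
Tip deflection under a unit load at C: L³/(3EI) = 443.7/EI.
With EI = 26000 kN·m²: δ_0 = 0.39857 m and δ_{CC} = 0.017064 m/kN.
Compatibility — the spring shortens by R_C/k under the reaction it provides: δ_0 − R_C·δ_{CC} = R_C/k. With 1/k = 0.000077 m/kN, R_C = δ_0 / (δ_{CC} + 1/k) = 0.39857 / (0.017064 + 0.000077) = 23.25 kN.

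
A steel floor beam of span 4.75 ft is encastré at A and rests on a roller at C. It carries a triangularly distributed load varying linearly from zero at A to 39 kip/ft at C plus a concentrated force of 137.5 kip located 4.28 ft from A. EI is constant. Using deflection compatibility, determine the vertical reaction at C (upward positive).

Release the roller at C. Primary structure: cantilever fixed at A.
Deflection at C on the released cantilever, summing each load's contribution:
  triangular load, peak 39 at the free end: 11w₀L⁴/(120EI) = 1820/EI
  point load 137.5 at a = 4.28: Pa²(3L − a)/(6EI) = 4185/EI
  δ_0 = 6005/EI
Tip deflection under a unit load at C: L³/(3EI) = 35.72/EI.
The prop prevents deflection at C: R_C = δ_0/δ_{CC} = 6005/35.72 = 168.1 kip.

R_C = 168.1 kip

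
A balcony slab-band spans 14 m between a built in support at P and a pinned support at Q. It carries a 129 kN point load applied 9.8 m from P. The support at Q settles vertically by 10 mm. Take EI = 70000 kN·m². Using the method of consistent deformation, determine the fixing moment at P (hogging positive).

M_P = 257.2 kN·m

Choose R_Q as the redundant. The primary structure is the cantilever fixed at P.
Deflection at Q on the released cantilever, summing each load's contribution:
  point load 129 at a = 9.8: Pa²(3L − a)/(6EI) = 66488/EI
Flexibility coefficient — unit upward force at Q: δ_{QQ} = L³/(3EI) = 914.7/EI.
With EI = 70000 kN·m²: δ_0 = 0.94984 m and δ_{QQ} = 0.013067 m/kN.
Compatibility — the beam at Q must follow the support down by 0.01 m: δ_0 − R_Q·δ_{QQ} = 0.01, so R_Q = (0.94984 − 0.01)/0.013067 = 71.93 kN.
Moment equilibrium about P: M_P = Σ(load moments about P) − R_Q·L = 1264 − 71.93×14 = 257.2 kN·m.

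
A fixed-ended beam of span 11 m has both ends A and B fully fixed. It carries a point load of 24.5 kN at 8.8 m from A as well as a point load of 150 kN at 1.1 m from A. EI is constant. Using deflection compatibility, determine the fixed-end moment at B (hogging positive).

Take the two fixed-end moments M_A, M_B as redundants; the released structure is the simple span AB.
Simple-span end rotations at A and B under the given loads:
  at A: point load 24.5 at a = 8.8: Pab(L + b)/(6LEI) = 94.86/EI
  at B: point load 24.5 at a = 8.8: Pab(L + a)/(6LEI) = 142.3/EI
  at A: point load 150 at a = 1.1: Pab(L + b)/(6LEI) = 517.3/EI
  at B: point load 150 at a = 1.1: Pab(L + a)/(6LEI) = 299.5/EI
  θ_A0 = 612.1/EI,  θ_B0 = 441.8/EI
Flexibility coefficients: a unit moment at one end gives L/(3EI) there and L/(6EI) at the far end, so f₁₁ = f₂₂ = 3.667/EI and f₁₂ = f₂₁ = 1.833/EI.
Compatibility — zero rotation at each built-in end:
  3.667 M_A + 1.833 M_B = 612.1
  1.833 M_A + 3.667 M_B = 441.8
Solving the pair gives M_A = 142.3 kN·m and M_B = 49.35 kN·m (hogging).

M_B = 49.35 kN·m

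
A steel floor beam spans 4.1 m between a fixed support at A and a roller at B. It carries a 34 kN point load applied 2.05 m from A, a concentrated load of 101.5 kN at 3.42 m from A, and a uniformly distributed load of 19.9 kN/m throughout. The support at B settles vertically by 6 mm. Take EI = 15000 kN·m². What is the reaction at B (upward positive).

R_B = 113.8 kN

Release the roller at B. Primary structure: cantilever fixed at A.
Deflection at B on the released cantilever, summing each load's contribution:
  point load 34 at a = 2.05: Pa²(3L − a)/(6EI) = 244.1/EI
  point load 101.5 at a = 3.42: Pa²(3L − a)/(6EI) = 1757/EI
  UDL 19.9: wL⁴/(8EI) = 702.9/EI
  δ_0 = 2704/EI
Flexibility coefficient — unit upward force at B: δ_{BB} = L³/(3EI) = 22.97/EI.
With EI = 15000 kN·m²: δ_0 = 0.18027 m and δ_{BB} = 0.001532 m/kN.
Compatibility — the beam at B must follow the support down by 0.006 m: δ_0 − R_B·δ_{BB} = 0.006, so R_B = (0.18027 − 0.006)/0.001532 = 113.8 kN.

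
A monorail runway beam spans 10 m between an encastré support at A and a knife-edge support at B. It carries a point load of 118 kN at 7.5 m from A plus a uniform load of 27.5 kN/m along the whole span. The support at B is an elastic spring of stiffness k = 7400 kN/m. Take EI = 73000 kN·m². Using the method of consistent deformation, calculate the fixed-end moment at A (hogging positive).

Remove the prop at B; the released (primary) structure is a cantilever built in at A.
Deflection at B on the released cantilever, summing each load's contribution:
  point load 118 at a = 7.5: Pa²(3L − a)/(6EI) = 24891/EI
  UDL 27.5: wL⁴/(8EI) = 34375/EI
  δ_0 = 59266/EI
Flexibility coefficient — unit upward force at B: δ_{BB} = L³/(3EI) = 333.3/EI.
With EI = 73000 kN·m²: δ_0 = 0.81186 m and δ_{BB} = 0.004566 m/kN.
Compatibility — the spring shortens by R_B/k under the reaction it provides: δ_0 − R_B·δ_{BB} = R_B/k. With 1/k = 0.000135 m/kN, R_B = δ_0 / (δ_{BB} + 1/k) = 0.81186 / (0.004566 + 0.000135) = 172.7 kN.
Moment equilibrium about A: M_A = Σ(load moments about A) − R_B·L = 2260 − 172.7×10 = 533.1 kN·m.

M_A = 533.1 kN·m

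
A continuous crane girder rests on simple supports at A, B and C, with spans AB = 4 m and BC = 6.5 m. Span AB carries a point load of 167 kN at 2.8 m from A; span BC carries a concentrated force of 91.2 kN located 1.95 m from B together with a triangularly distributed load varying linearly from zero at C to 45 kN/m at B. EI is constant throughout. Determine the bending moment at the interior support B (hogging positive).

Release continuity at B by inserting a hinge; the redundant is the internal moment M_B. The primary structure is two simply-supported spans AB and BC.
Rotations at B on the released spans (each span's end-slope, ×1/EI):
  span AB: point load 167 at a = 2.8: Pab(L + a)/(6LEI) = 159/EI
  span BC: point load 91.2 at a = 1.95: Pab(L + b)/(6LEI) = 229.3/EI
  span BC: triangular load, peak 45: w₀L³/(45EI) = 274.6/EI
  relative rotation θ_0 = (159 + 503.9)/EI = 662.9/EI
A unit hogging moment at B produces rotation L₁/(3EI) + L₂/(3EI) = 3.5/EI.
Compatibility: M_B·(L₁+L₂)/(3EI) = θ_0, giving M_B = 189.4 kN·m (hogging).

M_B = 189.4 kN·m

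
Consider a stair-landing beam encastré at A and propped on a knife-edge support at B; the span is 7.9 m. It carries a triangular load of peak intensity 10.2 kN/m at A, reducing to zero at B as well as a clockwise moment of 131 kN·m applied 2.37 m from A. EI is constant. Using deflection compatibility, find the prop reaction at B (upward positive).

Choose R_B as the redundant. The primary structure is the cantilever fixed at A.
Downward deflection at the released point B due to the loads:
  triangular load, peak 10.2 at the fixed end: w₀L⁴/(30EI) = 1324/EI
  clockwise couple 131 at a = 2.37: M₀a(2L − a)/(2EI) = 2085/EI
  δ_0 = 3409/EI
Tip deflection under a unit load at B: L³/(3EI) = 164.3/EI.
Compatibility at B: δ_0 − R_B·δ_{BB} = 0, so R_B = 3409/164.3 = 20.74 kN.

R_B = 20.74 kN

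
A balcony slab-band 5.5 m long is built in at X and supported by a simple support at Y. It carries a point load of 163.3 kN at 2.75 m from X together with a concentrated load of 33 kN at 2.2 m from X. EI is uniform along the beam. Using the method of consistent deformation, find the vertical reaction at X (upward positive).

Release the roller at Y. Primary structure: cantilever fixed at X.
Downward deflection at the released point Y due to the loads:
  point load 163.3 at a = 2.75: Pa²(3L − a)/(6EI) = 2830/EI
  point load 33 at a = 2.2: Pa²(3L − a)/(6EI) = 380.7/EI
  δ_0 = 3211/EI
Tip deflection under a unit load at Y: L³/(3EI) = 55.46/EI.
The prop prevents deflection at Y: R_Y = δ_0/δ_{YY} = 3211/55.46 = 57.9 kN.
Vertical equilibrium: R_X = ΣP − R_Y = 196.3 − 57.9 = 138.4 kN.

R_X = 138.4 kN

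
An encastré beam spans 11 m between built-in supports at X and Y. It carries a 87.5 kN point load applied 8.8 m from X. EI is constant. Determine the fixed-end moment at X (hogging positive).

M_X = 30.8 kN·m

Take the two fixed-end moments M_X, M_Y as redundants; the released structure is the simple span XY.
On the primary (simply-supported) span, the end slopes from the loading are:
  at X: point load 87.5 at a = 8.8: Pab(L + b)/(6LEI) = 338.8/EI
  at Y: point load 87.5 at a = 8.8: Pab(L + a)/(6LEI) = 508.2/EI
  θ_X0 = 338.8/EI,  θ_Y0 = 508.2/EI
Flexibility coefficients: a unit moment at one end gives L/(3EI) there and L/(6EI) at the far end, so f₁₁ = f₂₂ = 3.667/EI and f₁₂ = f₂₁ = 1.833/EI.
Compatibility — zero rotation at each built-in end:
  3.667 M_X + 1.833 M_Y = 338.8
  1.833 M_X + 3.667 M_Y = 508.2
Solving the pair gives M_X = 30.8 kN·m and M_Y = 123.2 kN·m (hogging).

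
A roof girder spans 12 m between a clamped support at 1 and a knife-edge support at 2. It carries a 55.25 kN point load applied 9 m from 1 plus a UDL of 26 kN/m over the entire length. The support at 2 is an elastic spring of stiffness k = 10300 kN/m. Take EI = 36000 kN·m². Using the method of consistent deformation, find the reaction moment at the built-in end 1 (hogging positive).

Release the roller at 2. Primary structure: cantilever fixed at 1.
Free-end deflection of the primary structure under the applied loading (downward +):
  point load 55.25 at a = 9: Pa²(3L − a)/(6EI) = 20139/EI
  UDL 26: wL⁴/(8EI) = 67392/EI
  δ_0 = 87531/EI
Flexibility coefficient — unit upward force at 2: δ_{22} = L³/(3EI) = 576/EI.
With EI = 36000 kN·m²: δ_0 = 2.4314 m and δ_{22} = 0.016 m/kN.
Compatibility — the spring shortens by R_2/k under the reaction it provides: δ_0 − R_2·δ_{22} = R_2/k. With 1/k = 0.000097 m/kN, R_2 = δ_0 / (δ_{22} + 1/k) = 2.4314 / (0.016 + 0.000097) = 151 kN.
Moment equilibrium about 1: M_1 = Σ(load moments about 1) − R_2·L = 2369 − 151×12 = 556.7 kN·m.

M_1 = 556.7 kN·m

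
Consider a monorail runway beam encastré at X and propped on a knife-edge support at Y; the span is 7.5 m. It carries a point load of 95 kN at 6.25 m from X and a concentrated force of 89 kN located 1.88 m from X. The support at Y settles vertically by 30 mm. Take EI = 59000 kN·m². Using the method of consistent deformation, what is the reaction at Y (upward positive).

R_Y = 66.57 kN

Release the roller at Y. Primary structure: cantilever fixed at X.
Downward deflection at the released point Y due to the loads:
  point load 95 at a = 6.25: Pa²(3L − a)/(6EI) = 10050/EI
  point load 89 at a = 1.88: Pa²(3L − a)/(6EI) = 1081/EI
  δ_0 = 11131/EI
Tip deflection under a unit load at Y: L³/(3EI) = 140.6/EI.
With EI = 59000 kN·m²: δ_0 = 0.18867 m and δ_{YY} = 0.002383 m/kN.
Compatibility — the beam at Y must follow the support down by 0.03 m: δ_0 − R_Y·δ_{YY} = 0.03, so R_Y = (0.18867 − 0.03)/0.002383 = 66.57 kN.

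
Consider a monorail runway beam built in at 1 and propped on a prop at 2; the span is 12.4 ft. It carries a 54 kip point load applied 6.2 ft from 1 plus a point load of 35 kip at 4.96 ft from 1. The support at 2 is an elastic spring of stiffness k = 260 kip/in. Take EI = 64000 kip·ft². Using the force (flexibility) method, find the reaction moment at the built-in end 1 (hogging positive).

M_1 = 218.2 kip·ft

Choose R_2 as the redundant. The primary structure is the cantilever fixed at 1.
Downward deflection at the released point 2 due to the loads:
  point load 54 at a = 6.2: Pa²(3L − a)/(6EI) = 10725/EI
  point load 35 at a = 4.96: Pa²(3L − a)/(6EI) = 4627/EI
  δ_0 = 15352/EI
Flexibility coefficient — unit upward force at 2: δ_{22} = L³/(3EI) = 635.5/EI.
With EI = 64000 kip·ft²: δ_0 = 0.23987 ft and δ_{22} = 0.00993 ft/kip.
Compatibility — the spring shortens by R_2/k under the reaction it provides: δ_0 − R_2·δ_{22} = R_2/k. With 1/k = 1/(260×12) ft/kip = 0.000321 ft/kip, R_2 = δ_0 / (δ_{22} + 1/k) = 0.23987 / (0.00993 + 0.000321) = 23.4 kip.
Moment equilibrium about 1: M_1 = Σ(load moments about 1) − R_2·L = 508.4 − 23.4×12.4 = 218.2 kip·ft.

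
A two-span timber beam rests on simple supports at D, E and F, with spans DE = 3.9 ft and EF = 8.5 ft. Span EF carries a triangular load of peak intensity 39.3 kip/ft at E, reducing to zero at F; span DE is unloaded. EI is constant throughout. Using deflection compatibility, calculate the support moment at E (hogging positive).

M_E = 129.8 kip·ft

Insert a hinge at E; M_E is the redundant, and each span becomes simply supported.
End slopes at the hinge E, treating each span as simply supported:
  span EF: triangular load, peak 39.3: w₀L³/(45EI) = 536.3/EI
  relative rotation θ_0 = (0 + 536.3)/EI = 536.3/EI
A unit hogging moment at E produces rotation L₁/(3EI) + L₂/(3EI) = 4.133/EI.
Slope continuity at E: θ_0 = M_E·4.133/EI, so M_E = 536.3/4.133 = 129.8 kip·ft (hogging).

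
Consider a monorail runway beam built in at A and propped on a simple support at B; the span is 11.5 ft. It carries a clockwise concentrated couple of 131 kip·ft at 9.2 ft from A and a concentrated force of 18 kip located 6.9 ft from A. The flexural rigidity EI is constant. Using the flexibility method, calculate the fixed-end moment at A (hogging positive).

Take the reaction at B as the redundant and release it; the primary structure is a cantilever fixed at A.
Downward deflection at the released point B due to the loads:
  clockwise couple 131 at a = 9.2: M₀a(2L − a)/(2EI) = 8316/EI
  point load 18 at a = 6.9: Pa²(3L − a)/(6EI) = 3942/EI
  δ_0 = 12258/EI
Flexibility coefficient — unit upward force at B: δ_{BB} = L³/(3EI) = 507/EI.
Compatibility at B: δ_0 − R_B·δ_{BB} = 0, so R_B = 12258/507 = 24.18 kip.
Moment equilibrium about A: M_A = Σ(load moments about A) − R_B·L = 255.2 − 24.18×11.5 = -22.86 kip·ft.

M_A = -22.86 kip·ft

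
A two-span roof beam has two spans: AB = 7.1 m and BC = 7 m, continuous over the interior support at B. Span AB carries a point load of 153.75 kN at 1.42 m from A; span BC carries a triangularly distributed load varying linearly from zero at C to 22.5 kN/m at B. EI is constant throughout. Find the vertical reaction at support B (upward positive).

Release continuity at B by inserting a hinge; the redundant is the internal moment M_B. The primary structure is two simply-supported spans AB and BC.
Rotations at B on the released spans (each span's end-slope, ×1/EI):
  span AB: point load 153.75 at a = 1.42: Pab(L + a)/(6LEI) = 248/EI
  span BC: triangular load, peak 22.5: w₀L³/(45EI) = 171.5/EI
  relative rotation θ_0 = (248 + 171.5)/EI = 419.5/EI
A unit hogging moment at B produces rotation L₁/(3EI) + L₂/(3EI) = 4.7/EI.
Compatibility: M_B·(L₁+L₂)/(3EI) = θ_0, giving M_B = 89.26 kN·m (hogging).
Span AB, ΣM about A with M_B applied at B: R_B^{AB}·7.1 = 218.3 + 89.26, so R_B^{AB} = 43.32 kN and R_A = 153.8 − 43.32 = 110.4 kN.
Span BC, ΣM about C: R_B^{BC}·7 = 367.5 + 89.26, so R_B^{BC} = 65.25 kN and R_C = 78.75 − 65.25 = 13.5 kN.
R_B = 43.32 + 65.25 = 108.6 kN.

R_B = 108.6 kN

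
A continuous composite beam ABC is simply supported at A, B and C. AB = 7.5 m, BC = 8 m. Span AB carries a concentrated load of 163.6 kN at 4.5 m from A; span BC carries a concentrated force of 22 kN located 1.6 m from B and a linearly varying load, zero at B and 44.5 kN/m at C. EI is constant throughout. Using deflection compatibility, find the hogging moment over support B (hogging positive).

Take M_B as the redundant. Released structure: two simple spans AB and BC with a hinge at B.
Discontinuity in slope at B on the released structure — sum the simple-span end rotations:
  span AB: point load 163.6 at a = 4.5: Pab(L + a)/(6LEI) = 589/EI
  span BC: point load 22 at a = 1.6: Pab(L + b)/(6LEI) = 67.58/EI
  span BC: triangular load, peak 44.5: 7w₀L³/(360EI) = 443/EI
  relative rotation θ_0 = (589 + 510.6)/EI = 1100/EI
A unit hogging moment at B produces rotation L₁/(3EI) + L₂/(3EI) = 5.167/EI.
Compatibility: M_B·(L₁+L₂)/(3EI) = θ_0, giving M_B = 212.8 kN·m (hogging).

M_B = 212.8 kN·m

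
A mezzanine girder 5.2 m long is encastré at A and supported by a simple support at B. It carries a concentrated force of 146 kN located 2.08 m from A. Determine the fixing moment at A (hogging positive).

Choose R_B as the redundant. The primary structure is the cantilever fixed at A.
Free-end deflection of the primary structure under the applied loading (downward +):
  point load 146 at a = 2.08: Pa²(3L − a)/(6EI) = 1423/EI
Tip deflection under a unit load at B: L³/(3EI) = 46.87/EI.
The prop prevents deflection at B: R_B = δ_0/δ_{BB} = 1423/46.87 = 30.37 kN.
Moment equilibrium about A: M_A = Σ(load moments about A) − R_B·L = 303.7 − 30.37×5.2 = 145.8 kN·m.

M_A = 145.8 kN·m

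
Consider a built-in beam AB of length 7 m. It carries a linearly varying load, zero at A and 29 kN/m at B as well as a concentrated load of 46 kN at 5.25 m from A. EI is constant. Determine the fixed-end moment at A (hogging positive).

M_A = 62.46 kN·m

Release both end moments; the primary structure is a simply-supported span AB with redundants M_A and M_B.
On the primary (simply-supported) span, the end slopes from the loading are:
  at A: triangular load, peak 29: 7w₀L³/(360EI) = 193.4/EI
  at B: triangular load, peak 29: w₀L³/(45EI) = 221/EI
  at A: point load 46 at a = 5.25: Pab(L + b)/(6LEI) = 88.05/EI
  at B: point load 46 at a = 5.25: Pab(L + a)/(6LEI) = 123.3/EI
  θ_A0 = 281.5/EI,  θ_B0 = 344.3/EI
Flexibility coefficients: a unit moment at one end gives L/(3EI) there and L/(6EI) at the far end, so f₁₁ = f₂₂ = 2.333/EI and f₁₂ = f₂₁ = 1.167/EI.
Compatibility — zero rotation at each built-in end:
  2.333 M_A + 1.167 M_B = 281.5
  1.167 M_A + 2.333 M_B = 344.3
Solving the pair gives M_A = 62.46 kN·m and M_B = 116.3 kN·m (hogging).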